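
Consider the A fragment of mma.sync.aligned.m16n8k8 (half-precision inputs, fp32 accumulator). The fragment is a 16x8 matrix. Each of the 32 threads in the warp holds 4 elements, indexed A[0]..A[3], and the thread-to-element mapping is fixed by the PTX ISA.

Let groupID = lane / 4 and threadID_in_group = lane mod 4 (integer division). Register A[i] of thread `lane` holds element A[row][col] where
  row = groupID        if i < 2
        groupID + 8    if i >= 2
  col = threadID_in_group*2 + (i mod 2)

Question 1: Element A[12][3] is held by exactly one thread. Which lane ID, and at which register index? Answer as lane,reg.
17,3

r:12=>grp=4,rB=1  c:3=>tig=1,lo=1
L=4*4+1=17  i=1*2+1=3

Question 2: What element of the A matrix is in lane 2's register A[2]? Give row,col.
8,4

lane 2⇒2/4=0, 2 mod 4=2
i=2  r:0+8⇒8  c:2·2+0⇒4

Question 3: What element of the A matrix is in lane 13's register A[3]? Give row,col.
L=13→G=13>>2=3, T=13&3=1
[3]→row 3+8=11  col 1·2+1=3

11,3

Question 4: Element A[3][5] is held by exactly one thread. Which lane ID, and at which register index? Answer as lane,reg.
14,1

r=3→G=3,rhi=0  c=5→T=2,p=1
L=3*4+2=14  i=0*2+1=1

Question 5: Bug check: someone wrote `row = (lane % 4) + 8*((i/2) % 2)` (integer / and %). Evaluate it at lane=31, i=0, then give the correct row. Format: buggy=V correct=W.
buggy=3 correct=7

`(lane % 4) + 8*((i/2) % 2)`[31,0]→3
31: G=7,T=3
[0] (7+0,3*2+0) = (7,6)
row: 3 vs 7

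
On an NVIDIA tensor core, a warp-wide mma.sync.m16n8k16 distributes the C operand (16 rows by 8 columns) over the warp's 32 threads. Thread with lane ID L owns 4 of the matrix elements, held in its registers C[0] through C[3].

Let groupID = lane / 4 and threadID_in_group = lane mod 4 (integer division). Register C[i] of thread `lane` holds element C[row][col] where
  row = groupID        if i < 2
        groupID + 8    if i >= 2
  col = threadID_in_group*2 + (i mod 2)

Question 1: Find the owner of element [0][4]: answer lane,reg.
r=0⇒gr=0,Rb=0  c=4⇒th=2,odd=0
L=0*4+2=2  i=0*2+0=0

2,0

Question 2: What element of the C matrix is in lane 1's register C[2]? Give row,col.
8,2

L=1->g=1>>2=0, t=1&3=1
[2]->row 0+8=8  col 1·2+0=2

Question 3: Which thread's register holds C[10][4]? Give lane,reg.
10,2

r=10->g=2,rb=1  c=4->t=2,b0=0
L=2*4+2=10  i=1*2+0=2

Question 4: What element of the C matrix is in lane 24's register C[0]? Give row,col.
24: gr=6,th=0
[0] (6+0,0*2+0) = (6,0)

6,0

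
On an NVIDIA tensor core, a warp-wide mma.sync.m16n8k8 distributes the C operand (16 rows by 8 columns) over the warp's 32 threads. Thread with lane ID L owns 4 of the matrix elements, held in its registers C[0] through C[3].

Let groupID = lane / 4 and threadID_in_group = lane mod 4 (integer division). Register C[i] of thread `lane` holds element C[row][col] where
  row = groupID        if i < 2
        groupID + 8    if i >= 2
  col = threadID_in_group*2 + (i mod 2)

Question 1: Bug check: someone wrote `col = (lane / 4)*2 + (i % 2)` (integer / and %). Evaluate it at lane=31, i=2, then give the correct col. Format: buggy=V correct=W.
buggy=14 correct=6

`(lane / 4)*2 + (i % 2)`[31,2]->14
lane 31: g=7 (31/4), t=3 (31%4)
i=2: r=7+8=15, c=3*2+0=6
col: 14 vs 6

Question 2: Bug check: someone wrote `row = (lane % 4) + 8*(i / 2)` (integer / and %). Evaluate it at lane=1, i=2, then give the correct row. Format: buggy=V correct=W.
`(lane % 4) + 8*(i / 2)`[1,2]->9
lane 1->1/4=0, 1 mod 4=1
i=2  r:0+8->8  c:2·1+0->2
row: 9 vs 8

buggy=9 correct=8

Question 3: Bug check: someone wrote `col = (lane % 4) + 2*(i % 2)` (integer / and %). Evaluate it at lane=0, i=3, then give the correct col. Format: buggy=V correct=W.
buggy=2 correct=1

`(lane % 4) + 2*(i % 2)`[0,3]->2
lane 0: gid=0 (0/4), tid=0 (0%4)
i=3: r=0+8=8, c=0*2+1=1
col: 2 vs 1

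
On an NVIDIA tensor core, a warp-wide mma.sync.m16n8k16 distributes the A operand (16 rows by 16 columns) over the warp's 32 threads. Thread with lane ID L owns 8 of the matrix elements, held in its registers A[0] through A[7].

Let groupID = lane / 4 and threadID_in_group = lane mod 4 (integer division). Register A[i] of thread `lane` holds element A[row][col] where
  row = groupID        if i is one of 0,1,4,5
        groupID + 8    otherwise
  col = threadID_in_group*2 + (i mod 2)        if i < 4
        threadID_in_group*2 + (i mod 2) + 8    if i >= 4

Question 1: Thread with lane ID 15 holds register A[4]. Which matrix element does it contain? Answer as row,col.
L=15→G=15>>2=3, T=15&3=3
[4]→row 3+0=3  col 3·2+0+8=14

3,14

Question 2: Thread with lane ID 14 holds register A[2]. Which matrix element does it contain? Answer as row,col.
lane 14⇒14/4=3, 14 mod 4=2
i=2  r:3+8⇒11  c:2·2+0+0⇒4

11,4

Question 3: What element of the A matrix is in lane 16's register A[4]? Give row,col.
L=16=>grp=16>>2=4, tig=16&3=0
[4]=>row 4+0=4  col 0·2+0+8=8

4,8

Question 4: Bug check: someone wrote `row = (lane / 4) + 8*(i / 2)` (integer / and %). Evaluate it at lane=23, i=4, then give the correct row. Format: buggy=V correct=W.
buggy=21 correct=5

`(lane / 4) + 8*(i / 2)`[23,4]->21
lane 23->23/4=5, 23 mod 4=3
i=4  r:5+0->5  c:2·3+0+8->14
row: 21 vs 5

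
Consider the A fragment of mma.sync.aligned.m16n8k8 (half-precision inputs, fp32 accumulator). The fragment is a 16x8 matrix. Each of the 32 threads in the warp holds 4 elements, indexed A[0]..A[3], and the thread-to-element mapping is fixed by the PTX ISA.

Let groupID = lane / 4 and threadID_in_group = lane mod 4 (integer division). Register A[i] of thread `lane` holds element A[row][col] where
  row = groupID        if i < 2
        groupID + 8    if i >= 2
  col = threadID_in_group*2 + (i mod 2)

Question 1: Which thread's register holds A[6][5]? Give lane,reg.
r:6=>grp=6,rB=0  c:5=>tig=2,lo=1
L=6*4+2=26  i=0*2+1=1

26,1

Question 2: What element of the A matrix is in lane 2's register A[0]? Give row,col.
0,4

lane 2->2/4=0, 2 mod 4=2
i=0  r:0+0->0  c:2·2+0->4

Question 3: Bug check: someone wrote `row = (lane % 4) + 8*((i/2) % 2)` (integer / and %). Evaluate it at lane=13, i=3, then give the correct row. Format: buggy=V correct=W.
buggy=9 correct=11

`(lane % 4) + 8*((i/2) % 2)`[13,3]->9
L=13->g=13>>2=3, t=13&3=1
[3]->row 3+8=11  col 1·2+1=3
row: 9 vs 11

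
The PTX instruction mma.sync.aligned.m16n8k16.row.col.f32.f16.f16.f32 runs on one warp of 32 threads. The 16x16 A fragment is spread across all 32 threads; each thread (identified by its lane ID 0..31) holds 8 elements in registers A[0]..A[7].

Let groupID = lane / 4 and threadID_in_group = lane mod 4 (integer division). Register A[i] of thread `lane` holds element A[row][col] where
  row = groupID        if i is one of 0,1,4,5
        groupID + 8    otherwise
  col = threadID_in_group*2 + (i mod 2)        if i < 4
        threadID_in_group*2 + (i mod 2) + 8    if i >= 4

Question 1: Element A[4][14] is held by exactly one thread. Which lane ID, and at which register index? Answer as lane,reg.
r=4->g=4,rb=0  c=14->cb=1,t=3,b0=0
L=4*4+3=19  i=1*4+0*2+0=4

19,4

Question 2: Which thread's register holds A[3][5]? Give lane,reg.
r=3->g=3,rb=0  c=5->cb=0,t=2,b0=1
L=3*4+2=14  i=0*4+0*2+1=1

14,1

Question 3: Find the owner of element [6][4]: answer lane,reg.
26,0

r:6=>grp=6,rB=0  c:4=>cB=0,tig=2,lo=0
L=6*4+2=26  i=0*4+0*2+0=0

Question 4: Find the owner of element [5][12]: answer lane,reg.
r:5=>grp=5,rB=0  c:12=>cB=1,tig=2,lo=0
L=5*4+2=22  i=1*4+0*2+0=4

22,4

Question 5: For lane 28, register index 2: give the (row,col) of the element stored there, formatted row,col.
15,0

28: G=7,T=0
[2] (7+8,0*2+0+0) = (15,0)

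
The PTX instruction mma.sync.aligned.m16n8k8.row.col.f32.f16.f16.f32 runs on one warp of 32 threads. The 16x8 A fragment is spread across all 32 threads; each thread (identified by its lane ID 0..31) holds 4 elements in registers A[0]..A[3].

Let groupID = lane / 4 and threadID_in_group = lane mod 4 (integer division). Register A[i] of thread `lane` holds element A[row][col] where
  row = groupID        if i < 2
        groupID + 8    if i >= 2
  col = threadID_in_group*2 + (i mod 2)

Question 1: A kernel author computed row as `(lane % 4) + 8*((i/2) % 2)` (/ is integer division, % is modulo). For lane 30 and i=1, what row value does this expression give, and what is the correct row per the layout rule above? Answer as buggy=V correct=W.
buggy=2 correct=7

`(lane % 4) + 8*((i/2) % 2)`[30,1]->2
30: gid=7,tid=2
[1] (7+0,2*2+1) = (7,5)
row: 2 vs 7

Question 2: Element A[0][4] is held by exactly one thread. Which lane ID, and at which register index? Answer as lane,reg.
r=0⇒gr=0,Rb=0  c=4⇒th=2,odd=0
L=0*4+2=2  i=0*2+0=0

2,0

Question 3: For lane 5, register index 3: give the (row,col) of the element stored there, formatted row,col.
lane 5→5/4=1, 5 mod 4=1
i=3  r:1+8→9  c:2·1+1→3

9,3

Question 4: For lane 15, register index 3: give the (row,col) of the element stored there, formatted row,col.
11,7

lane 15->15/4=3, 15 mod 4=3
i=3  r:3+8->11  c:2·3+1->7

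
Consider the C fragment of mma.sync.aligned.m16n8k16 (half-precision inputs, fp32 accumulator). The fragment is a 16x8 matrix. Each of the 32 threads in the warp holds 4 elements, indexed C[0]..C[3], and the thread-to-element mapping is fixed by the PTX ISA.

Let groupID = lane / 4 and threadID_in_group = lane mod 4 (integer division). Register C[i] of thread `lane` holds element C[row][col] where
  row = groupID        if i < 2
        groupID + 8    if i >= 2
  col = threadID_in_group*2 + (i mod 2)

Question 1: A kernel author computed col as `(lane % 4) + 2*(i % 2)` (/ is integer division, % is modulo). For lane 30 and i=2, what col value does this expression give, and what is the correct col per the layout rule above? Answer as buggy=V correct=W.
`(lane % 4) + 2*(i % 2)`[30,2]=>2
L=30=>grp=30>>2=7, tig=30&3=2
[2]=>row 7+8=15  col 2·2+0=4
col: 2 vs 4

buggy=2 correct=4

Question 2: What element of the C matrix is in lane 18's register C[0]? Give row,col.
4,4

lane 18: gr=4 (18/4), th=2 (18%4)
i=0: r=4+0=4, c=2*2+0=4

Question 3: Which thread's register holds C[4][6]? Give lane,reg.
r:4=>grp=4,rB=0  c:6=>tig=3,lo=0
L=4*4+3=19  i=0*2+0=0

19,0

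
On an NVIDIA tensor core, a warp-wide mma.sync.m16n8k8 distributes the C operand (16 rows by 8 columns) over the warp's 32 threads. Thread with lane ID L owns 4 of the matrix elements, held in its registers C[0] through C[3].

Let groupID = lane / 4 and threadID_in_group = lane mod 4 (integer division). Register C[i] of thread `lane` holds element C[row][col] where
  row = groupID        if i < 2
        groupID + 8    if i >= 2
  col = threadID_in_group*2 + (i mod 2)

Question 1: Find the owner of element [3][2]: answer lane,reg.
13,0

r:3=>grp=3,rB=0  c:2=>tig=1,lo=0
L=3*4+1=13  i=0*2+0=0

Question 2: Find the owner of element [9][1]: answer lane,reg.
r=9→G=1,rhi=1  c=1→T=0,p=1
L=1*4+0=4  i=1*2+1=3

4,3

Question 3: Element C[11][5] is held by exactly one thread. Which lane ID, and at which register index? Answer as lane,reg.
r=11→G=3,rhi=1  c=5→T=2,p=1
L=3*4+2=14  i=1*2+1=3

14,3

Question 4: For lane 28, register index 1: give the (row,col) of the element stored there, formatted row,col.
7,1

28: gr=7,th=0
[1] (7+0,0*2+1) = (7,1)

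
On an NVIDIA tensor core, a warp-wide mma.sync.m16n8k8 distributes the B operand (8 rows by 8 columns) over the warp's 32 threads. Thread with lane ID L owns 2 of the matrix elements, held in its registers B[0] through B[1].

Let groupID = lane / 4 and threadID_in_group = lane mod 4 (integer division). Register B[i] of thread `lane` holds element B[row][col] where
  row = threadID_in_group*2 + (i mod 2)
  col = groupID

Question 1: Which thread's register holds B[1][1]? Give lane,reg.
4,1

c: 1->gid=1  r: 1->tid=0,i&1=1
L=1*4+0=4  i=1=1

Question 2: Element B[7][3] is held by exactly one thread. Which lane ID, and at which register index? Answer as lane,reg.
15,1

c=3⇒gr=3  r=7⇒th=3,odd=1
L=3*4+3=15  i=1=1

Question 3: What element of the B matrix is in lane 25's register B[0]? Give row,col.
2,6

25: G=6,T=1
[0] (1*2+0,6) = (2,6)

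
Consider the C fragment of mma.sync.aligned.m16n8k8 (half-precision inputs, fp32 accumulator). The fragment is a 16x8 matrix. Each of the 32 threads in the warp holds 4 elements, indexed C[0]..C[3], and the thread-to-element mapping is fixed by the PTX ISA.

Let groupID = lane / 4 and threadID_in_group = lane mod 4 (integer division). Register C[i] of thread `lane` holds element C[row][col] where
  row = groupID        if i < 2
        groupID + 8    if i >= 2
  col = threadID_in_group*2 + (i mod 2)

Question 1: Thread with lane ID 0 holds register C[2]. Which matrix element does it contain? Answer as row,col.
0: gr=0,th=0
[2] (0+8,0*2+0) = (8,0)

8,0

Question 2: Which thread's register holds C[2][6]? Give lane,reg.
r=2→G=2,rhi=0  c=6→T=3,p=0
L=2*4+3=11  i=0*2+0=0

11,0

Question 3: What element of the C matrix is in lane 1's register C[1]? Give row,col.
lane 1->1/4=0, 1 mod 4=1
i=1  r:0+0->0  c:2·1+1->3

0,3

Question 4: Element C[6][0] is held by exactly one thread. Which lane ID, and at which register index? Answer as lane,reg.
24,0

r: 6->gid=6,r8=0  c: 0->tid=0,i&1=0
L=6*4+0=24  i=0*2+0=0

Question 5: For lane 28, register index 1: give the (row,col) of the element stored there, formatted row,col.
lane 28→28/4=7, 28 mod 4=0
i=1  r:7+0→7  c:2·0+1→1

7,1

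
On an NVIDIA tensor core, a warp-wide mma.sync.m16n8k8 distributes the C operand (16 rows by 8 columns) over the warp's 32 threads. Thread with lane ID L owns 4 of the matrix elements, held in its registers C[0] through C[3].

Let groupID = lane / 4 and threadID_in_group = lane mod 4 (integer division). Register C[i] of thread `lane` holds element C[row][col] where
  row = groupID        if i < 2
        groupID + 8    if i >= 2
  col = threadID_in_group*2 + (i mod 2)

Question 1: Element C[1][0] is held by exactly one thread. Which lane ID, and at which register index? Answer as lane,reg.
r: 1->gid=1,r8=0  c: 0->tid=0,i&1=0
L=1*4+0=4  i=0*2+0=0

4,0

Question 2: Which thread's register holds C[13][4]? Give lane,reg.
r:13=>grp=5,rB=1  c:4=>tig=2,lo=0
L=5*4+2=22  i=1*2+0=2

22,2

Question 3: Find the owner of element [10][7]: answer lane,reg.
11,3

r: 10->gid=2,r8=1  c: 7->tid=3,i&1=1
L=2*4+3=11  i=1*2+1=3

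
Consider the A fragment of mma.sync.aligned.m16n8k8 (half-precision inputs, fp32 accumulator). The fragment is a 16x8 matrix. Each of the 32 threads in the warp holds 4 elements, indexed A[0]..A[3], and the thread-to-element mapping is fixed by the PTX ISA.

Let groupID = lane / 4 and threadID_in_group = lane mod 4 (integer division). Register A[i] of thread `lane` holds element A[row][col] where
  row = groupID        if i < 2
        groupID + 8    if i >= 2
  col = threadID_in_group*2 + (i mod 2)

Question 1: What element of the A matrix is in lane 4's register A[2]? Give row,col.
9,0

lane 4: g=1 (4/4), t=0 (4%4)
i=2: r=1+8=9, c=0*2+0=0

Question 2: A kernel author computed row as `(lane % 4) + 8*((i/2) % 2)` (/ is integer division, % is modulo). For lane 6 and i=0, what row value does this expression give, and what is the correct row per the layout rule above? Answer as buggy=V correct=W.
`(lane % 4) + 8*((i/2) % 2)`[6,0]=>2
lane 6: grp=1 (6/4), tig=2 (6%4)
i=0: r=1+0=1, c=2*2+0=4
row: 2 vs 1

buggy=2 correct=1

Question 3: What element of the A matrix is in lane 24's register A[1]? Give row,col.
6,1

lane 24: gid=6 (24/4), tid=0 (24%4)
i=1: r=6+0=6, c=0*2+1=1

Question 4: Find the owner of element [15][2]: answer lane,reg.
r=15->g=7,rb=1  c=2->t=1,b0=0
L=7*4+1=29  i=1*2+0=2

29,2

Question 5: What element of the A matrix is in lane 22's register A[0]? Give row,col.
5,4

L=22->g=22>>2=5, t=22&3=2
[0]->row 5+0=5  col 2·2+0=4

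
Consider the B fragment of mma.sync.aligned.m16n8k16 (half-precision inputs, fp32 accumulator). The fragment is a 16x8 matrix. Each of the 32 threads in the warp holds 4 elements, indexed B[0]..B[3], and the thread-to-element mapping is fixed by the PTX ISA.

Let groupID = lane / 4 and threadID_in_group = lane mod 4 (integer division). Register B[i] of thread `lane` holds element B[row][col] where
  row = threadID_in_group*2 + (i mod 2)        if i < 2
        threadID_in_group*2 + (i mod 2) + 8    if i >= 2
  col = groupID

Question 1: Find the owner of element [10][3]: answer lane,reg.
c=3->g=3  r=10->rb=1,t=1,b0=0
L=3*4+1=13  i=1*2+0=2

13,2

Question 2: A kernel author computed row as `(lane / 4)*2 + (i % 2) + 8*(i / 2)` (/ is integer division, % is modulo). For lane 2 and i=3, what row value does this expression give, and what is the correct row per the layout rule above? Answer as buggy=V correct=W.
`(lane / 4)*2 + (i % 2) + 8*(i / 2)`[2,3]→9
2: G=0,T=2
[3] (2*2+1+8,0) = (13,0)
row: 9 vs 13

buggy=9 correct=13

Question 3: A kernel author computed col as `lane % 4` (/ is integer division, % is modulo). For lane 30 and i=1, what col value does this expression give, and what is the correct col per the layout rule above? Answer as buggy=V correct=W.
buggy=2 correct=7

`lane % 4`[30,1]->2
lane 30->30/4=7, 30 mod 4=2
i=1  r:2·2+1+0->5  c:7
col: 2 vs 7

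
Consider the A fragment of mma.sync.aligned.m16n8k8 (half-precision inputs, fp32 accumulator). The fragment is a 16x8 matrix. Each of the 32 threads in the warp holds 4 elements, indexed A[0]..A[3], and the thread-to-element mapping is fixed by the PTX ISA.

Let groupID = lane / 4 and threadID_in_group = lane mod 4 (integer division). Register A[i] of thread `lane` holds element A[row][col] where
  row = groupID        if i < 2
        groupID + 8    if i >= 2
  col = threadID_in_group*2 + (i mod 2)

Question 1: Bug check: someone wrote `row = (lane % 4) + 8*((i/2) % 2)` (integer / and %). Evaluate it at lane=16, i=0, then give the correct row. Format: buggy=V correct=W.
`(lane % 4) + 8*((i/2) % 2)`[16,0]->0
16: gid=4,tid=0
[0] (4+0,0*2+0) = (4,0)
row: 0 vs 4

buggy=0 correct=4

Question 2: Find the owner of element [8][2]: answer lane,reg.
r:8=>grp=0,rB=1  c:2=>tig=1,lo=0
L=0*4+1=1  i=1*2+0=2

1,2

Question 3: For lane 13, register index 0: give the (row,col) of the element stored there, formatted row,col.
3,2

L=13->gid=13>>2=3, tid=13&3=1
[0]->row 3+0=3  col 1·2+0=2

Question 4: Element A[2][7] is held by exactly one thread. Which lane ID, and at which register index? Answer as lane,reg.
11,1

r=2->g=2,rb=0  c=7->t=3,b0=1
L=2*4+3=11  i=0*2+1=1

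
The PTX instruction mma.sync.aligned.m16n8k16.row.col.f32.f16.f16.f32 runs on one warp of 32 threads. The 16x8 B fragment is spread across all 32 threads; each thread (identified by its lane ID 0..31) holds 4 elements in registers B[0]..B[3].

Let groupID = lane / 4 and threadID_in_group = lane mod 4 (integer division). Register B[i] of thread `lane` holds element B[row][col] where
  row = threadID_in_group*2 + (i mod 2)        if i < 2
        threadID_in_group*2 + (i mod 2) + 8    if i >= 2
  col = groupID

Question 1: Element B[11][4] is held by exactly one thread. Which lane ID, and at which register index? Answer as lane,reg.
17,3

c=4⇒gr=4  r=11⇒Rb=1,th=1,odd=1
L=4*4+1=17  i=1*2+1=3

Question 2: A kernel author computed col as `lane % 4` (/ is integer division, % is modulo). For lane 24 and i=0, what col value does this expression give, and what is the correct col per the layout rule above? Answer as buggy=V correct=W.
buggy=0 correct=6

`lane % 4`[24,0]⇒0
24: gr=6,th=0
[0] (0*2+0+0,6) = (0,6)
col: 0 vs 6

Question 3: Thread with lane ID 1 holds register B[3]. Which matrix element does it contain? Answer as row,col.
11,0

lane 1: g=0 (1/4), t=1 (1%4)
i=3: r=1*2+1+8=11, c=g=0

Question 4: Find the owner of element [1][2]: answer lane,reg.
8,1

c:2=>grp=2  r:1=>rB=0,tig=0,lo=1
L=2*4+0=8  i=0*2+1=1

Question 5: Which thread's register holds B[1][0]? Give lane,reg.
0,1

c=0⇒gr=0  r=1⇒Rb=0,th=0,odd=1
L=0*4+0=0  i=0*2+1=1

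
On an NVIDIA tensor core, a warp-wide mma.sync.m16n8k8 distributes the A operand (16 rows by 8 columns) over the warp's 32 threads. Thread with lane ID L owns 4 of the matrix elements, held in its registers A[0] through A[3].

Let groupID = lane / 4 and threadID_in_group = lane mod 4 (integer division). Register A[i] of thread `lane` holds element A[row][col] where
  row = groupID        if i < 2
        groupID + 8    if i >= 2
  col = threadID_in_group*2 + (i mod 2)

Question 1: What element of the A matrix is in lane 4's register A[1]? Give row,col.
1,1

lane 4⇒4/4=1, 4 mod 4=0
i=1  r:1+0⇒1  c:2·0+1⇒1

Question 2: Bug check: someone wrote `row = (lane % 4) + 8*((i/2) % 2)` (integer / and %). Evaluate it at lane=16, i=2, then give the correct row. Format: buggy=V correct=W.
buggy=8 correct=12

`(lane % 4) + 8*((i/2) % 2)`[16,2]->8
lane 16->16/4=4, 16 mod 4=0
i=2  r:4+8->12  c:2·0+0->0
row: 8 vs 12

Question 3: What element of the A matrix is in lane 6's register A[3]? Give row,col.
9,5

lane 6: G=1 (6/4), T=2 (6%4)
i=3: r=1+8=9, c=2*2+1=5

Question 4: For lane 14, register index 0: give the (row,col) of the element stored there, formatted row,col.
3,4

lane 14→14/4=3, 14 mod 4=2
i=0  r:3+0→3  c:2·2+0→4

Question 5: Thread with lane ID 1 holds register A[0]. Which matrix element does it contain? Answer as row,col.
1: gr=0,th=1
[0] (0+0,1*2+0) = (0,2)

0,2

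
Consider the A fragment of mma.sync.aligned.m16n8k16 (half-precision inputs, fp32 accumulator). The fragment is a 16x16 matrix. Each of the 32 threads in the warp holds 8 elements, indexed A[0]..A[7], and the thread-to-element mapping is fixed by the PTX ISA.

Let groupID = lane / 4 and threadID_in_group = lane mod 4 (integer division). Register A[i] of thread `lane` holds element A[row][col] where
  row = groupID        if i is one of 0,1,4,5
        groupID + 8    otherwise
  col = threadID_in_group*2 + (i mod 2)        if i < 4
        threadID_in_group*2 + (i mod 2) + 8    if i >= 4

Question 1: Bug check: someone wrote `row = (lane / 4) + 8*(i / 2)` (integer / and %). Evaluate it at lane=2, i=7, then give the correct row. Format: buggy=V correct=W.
`(lane / 4) + 8*(i / 2)`[2,7]→24
2: G=0,T=2
[7] (0+8,2*2+1+8) = (8,13)
row: 24 vs 8

buggy=24 correct=8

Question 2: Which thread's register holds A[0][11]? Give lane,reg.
1,5

r=0→G=0,rhi=0  c=11→chi=1,T=1,p=1
L=0*4+1=1  i=1*4+0*2+1=5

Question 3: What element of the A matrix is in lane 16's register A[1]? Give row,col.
4,1

L=16→G=16>>2=4, T=16&3=0
[1]→row 4+0=4  col 0·2+1+0=1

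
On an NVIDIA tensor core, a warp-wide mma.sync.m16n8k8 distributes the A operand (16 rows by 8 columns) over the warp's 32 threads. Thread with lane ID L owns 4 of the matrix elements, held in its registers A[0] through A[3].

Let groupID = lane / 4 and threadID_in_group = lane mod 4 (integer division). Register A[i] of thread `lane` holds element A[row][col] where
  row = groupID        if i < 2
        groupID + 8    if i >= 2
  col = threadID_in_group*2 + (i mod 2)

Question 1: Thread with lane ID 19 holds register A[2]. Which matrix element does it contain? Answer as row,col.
12,6

L=19→G=19>>2=4, T=19&3=3
[2]→row 4+8=12  col 3·2+0=6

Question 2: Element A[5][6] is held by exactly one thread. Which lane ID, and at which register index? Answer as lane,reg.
23,0

r: 5->gid=5,r8=0  c: 6->tid=3,i&1=0
L=5*4+3=23  i=0*2+0=0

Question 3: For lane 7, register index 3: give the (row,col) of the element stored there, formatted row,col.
L=7->g=7>>2=1, t=7&3=3
[3]->row 1+8=9  col 3·2+1=7

9,7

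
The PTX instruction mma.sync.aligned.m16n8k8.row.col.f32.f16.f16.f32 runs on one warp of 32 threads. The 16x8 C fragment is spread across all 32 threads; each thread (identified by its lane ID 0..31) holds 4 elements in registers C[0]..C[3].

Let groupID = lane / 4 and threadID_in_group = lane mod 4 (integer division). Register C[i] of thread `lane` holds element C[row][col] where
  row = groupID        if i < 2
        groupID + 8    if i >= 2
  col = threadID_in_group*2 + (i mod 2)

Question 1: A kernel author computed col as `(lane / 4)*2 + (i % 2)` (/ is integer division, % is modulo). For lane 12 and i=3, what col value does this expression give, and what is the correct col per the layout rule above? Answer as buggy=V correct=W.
buggy=7 correct=1

`(lane / 4)*2 + (i % 2)`[12,3]→7
L=12→G=12>>2=3, T=12&3=0
[3]→row 3+8=11  col 0·2+1=1
col: 7 vs 1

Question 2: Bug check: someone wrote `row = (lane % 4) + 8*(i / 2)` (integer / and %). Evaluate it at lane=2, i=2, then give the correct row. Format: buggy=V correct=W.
buggy=10 correct=8

`(lane % 4) + 8*(i / 2)`[2,2]→10
L=2→G=2>>2=0, T=2&3=2
[2]→row 0+8=8  col 2·2+0=4
row: 10 vs 8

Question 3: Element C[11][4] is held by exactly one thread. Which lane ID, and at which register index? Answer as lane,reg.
r=11⇒gr=3,Rb=1  c=4⇒th=2,odd=0
L=3*4+2=14  i=1*2+0=2

14,2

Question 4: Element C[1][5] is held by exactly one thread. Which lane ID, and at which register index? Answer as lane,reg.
6,1

r=1⇒gr=1,Rb=0  c=5⇒th=2,odd=1
L=1*4+2=6  i=0*2+1=1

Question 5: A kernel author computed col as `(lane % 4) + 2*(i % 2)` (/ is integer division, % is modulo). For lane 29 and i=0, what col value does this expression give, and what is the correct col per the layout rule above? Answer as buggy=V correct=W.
buggy=1 correct=2

`(lane % 4) + 2*(i % 2)`[29,0]->1
L=29->g=29>>2=7, t=29&3=1
[0]->row 7+0=7  col 1·2+0=2
col: 1 vs 2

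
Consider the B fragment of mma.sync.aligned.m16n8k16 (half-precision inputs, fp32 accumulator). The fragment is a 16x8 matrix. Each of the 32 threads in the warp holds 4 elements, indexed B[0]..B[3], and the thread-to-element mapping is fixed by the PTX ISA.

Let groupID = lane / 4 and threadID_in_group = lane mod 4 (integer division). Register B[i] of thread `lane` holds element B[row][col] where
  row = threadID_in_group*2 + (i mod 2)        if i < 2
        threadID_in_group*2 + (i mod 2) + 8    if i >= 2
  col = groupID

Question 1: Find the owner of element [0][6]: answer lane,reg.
c:6=>grp=6  r:0=>rB=0,tig=0,lo=0
L=6*4+0=24  i=0*2+0=0

24,0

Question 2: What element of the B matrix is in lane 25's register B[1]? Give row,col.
3,6

lane 25: gr=6 (25/4), th=1 (25%4)
i=1: r=1*2+1+0=3, c=gr=6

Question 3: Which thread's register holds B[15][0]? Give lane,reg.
3,3

c=0⇒gr=0  r=15⇒Rb=1,th=3,odd=1
L=0*4+3=3  i=1*2+1=3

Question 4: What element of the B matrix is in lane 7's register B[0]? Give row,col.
6,1

L=7→G=7>>2=1, T=7&3=3
[0]→row 3·2+0+0=6  col G=1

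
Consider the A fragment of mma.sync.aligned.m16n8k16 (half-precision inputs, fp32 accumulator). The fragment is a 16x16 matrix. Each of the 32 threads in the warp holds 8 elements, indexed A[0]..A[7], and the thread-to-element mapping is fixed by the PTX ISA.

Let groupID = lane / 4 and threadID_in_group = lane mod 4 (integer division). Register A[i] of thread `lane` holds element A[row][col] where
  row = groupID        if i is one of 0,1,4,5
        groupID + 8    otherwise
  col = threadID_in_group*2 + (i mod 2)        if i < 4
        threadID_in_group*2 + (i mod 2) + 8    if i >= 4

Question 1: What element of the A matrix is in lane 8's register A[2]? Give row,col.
lane 8: gid=2 (8/4), tid=0 (8%4)
i=2: r=2+8=10, c=0*2+0+0=0

10,0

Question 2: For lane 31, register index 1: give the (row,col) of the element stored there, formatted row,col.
7,7

lane 31: gid=7 (31/4), tid=3 (31%4)
i=1: r=7+0=7, c=3*2+1+0=7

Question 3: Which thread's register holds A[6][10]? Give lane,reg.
r:6=>grp=6,rB=0  c:10=>cB=1,tig=1,lo=0
L=6*4+1=25  i=1*4+0*2+0=4

25,4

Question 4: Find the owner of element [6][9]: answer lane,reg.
24,5

r: 6->gid=6,r8=0  c: 9->c8=1,tid=0,i&1=1
L=6*4+0=24  i=1*4+0*2+1=5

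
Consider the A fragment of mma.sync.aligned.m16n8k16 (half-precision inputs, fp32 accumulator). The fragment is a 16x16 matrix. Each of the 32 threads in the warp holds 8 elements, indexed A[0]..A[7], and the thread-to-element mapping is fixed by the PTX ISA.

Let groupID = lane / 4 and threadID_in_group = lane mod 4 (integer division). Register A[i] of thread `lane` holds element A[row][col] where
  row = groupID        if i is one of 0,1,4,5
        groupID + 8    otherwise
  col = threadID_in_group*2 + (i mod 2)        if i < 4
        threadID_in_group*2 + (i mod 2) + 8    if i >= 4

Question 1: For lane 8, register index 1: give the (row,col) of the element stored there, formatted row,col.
L=8→G=8>>2=2, T=8&3=0
[1]→row 2+0=2  col 0·2+1+0=1

2,1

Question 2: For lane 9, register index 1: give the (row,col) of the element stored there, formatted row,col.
2,3

9: gr=2,th=1
[1] (2+0,1*2+1+0) = (2,3)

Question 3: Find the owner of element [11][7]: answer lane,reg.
r: 11->gid=3,r8=1  c: 7->c8=0,tid=3,i&1=1
L=3*4+3=15  i=0*4+1*2+1=3

15,3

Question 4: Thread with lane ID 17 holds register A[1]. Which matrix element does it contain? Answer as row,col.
4,3

17: gr=4,th=1
[1] (4+0,1*2+1+0) = (4,3)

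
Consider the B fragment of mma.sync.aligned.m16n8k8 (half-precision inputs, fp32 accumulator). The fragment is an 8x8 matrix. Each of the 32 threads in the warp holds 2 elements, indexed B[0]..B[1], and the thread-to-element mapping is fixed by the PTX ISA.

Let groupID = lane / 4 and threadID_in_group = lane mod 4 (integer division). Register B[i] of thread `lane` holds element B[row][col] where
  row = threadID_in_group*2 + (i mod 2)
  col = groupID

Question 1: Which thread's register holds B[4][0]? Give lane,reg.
2,0

c:0=>grp=0  r:4=>tig=2,lo=0
L=0*4+2=2  i=0=0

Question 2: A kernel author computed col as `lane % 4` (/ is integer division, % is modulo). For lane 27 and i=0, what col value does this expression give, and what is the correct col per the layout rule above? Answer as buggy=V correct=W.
`lane % 4`[27,0]=>3
lane 27=>27/4=6, 27 mod 4=3
i=0  r:2·3+0=>6  c:6
col: 3 vs 6

buggy=3 correct=6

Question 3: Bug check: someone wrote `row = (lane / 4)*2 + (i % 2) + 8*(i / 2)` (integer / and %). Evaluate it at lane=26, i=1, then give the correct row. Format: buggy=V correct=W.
`(lane / 4)*2 + (i % 2) + 8*(i / 2)`[26,1]->13
26: gid=6,tid=2
[1] (2*2+1,6) = (5,6)
row: 13 vs 5

buggy=13 correct=5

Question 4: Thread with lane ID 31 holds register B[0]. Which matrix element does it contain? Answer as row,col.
L=31=>grp=31>>2=7, tig=31&3=3
[0]=>row 3·2+0=6  col grp=7

6,7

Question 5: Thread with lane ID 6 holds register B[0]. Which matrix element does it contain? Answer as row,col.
lane 6→6/4=1, 6 mod 4=2
i=0  r:2·2+0→4  c:1

4,1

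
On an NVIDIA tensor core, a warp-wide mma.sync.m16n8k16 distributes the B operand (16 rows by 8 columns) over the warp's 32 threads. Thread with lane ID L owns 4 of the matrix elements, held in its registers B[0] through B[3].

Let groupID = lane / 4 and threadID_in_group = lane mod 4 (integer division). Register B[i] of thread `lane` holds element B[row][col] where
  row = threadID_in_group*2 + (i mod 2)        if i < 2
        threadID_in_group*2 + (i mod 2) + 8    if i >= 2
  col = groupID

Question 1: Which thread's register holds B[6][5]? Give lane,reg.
c: 5->gid=5  r: 6->r8=0,tid=3,i&1=0
L=5*4+3=23  i=0*2+0=0

23,0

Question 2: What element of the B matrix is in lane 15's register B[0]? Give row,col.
6,3

lane 15⇒15/4=3, 15 mod 4=3
i=0  r:2·3+0+0⇒6  c:3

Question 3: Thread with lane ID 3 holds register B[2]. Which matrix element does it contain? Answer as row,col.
lane 3: grp=0 (3/4), tig=3 (3%4)
i=2: r=3*2+0+8=14, c=grp=0

14,0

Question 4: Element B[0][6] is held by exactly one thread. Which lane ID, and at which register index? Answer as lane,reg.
24,0

c=6->g=6  r=0->rb=0,t=0,b0=0
L=6*4+0=24  i=0*2+0=0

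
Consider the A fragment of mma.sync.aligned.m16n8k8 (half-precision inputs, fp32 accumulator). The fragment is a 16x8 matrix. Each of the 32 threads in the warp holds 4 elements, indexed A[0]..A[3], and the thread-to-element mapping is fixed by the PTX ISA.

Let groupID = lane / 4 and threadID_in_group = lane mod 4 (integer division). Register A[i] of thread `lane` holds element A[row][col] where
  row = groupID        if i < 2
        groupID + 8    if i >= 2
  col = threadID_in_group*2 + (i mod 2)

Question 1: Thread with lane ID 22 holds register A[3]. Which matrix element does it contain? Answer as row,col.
13,5

lane 22⇒22/4=5, 22 mod 4=2
i=3  r:5+8⇒13  c:2·2+1⇒5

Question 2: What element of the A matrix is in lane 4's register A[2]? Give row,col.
9,0

lane 4->4/4=1, 4 mod 4=0
i=2  r:1+8->9  c:2·0+0->0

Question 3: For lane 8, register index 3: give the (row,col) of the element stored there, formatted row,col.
lane 8→8/4=2, 8 mod 4=0
i=3  r:2+8→10  c:2·0+1→1

10,1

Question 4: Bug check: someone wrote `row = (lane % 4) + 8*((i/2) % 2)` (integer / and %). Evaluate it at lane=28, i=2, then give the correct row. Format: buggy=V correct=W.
buggy=8 correct=15

`(lane % 4) + 8*((i/2) % 2)`[28,2]->8
lane 28->28/4=7, 28 mod 4=0
i=2  r:7+8->15  c:2·0+0->0
row: 8 vs 15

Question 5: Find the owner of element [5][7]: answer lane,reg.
23,1

r: 5->gid=5,r8=0  c: 7->tid=3,i&1=1
L=5*4+3=23  i=0*2+1=1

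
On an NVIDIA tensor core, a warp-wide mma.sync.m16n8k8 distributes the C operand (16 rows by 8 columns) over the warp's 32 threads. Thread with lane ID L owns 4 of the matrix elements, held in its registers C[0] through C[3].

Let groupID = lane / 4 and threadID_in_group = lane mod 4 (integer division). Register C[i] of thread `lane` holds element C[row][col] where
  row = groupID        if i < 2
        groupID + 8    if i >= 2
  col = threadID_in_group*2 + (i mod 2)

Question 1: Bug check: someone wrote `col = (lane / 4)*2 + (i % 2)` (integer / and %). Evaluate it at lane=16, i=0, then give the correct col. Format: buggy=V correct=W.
`(lane / 4)*2 + (i % 2)`[16,0]⇒8
lane 16⇒16/4=4, 16 mod 4=0
i=0  r:4+0⇒4  c:2·0+0⇒0
col: 8 vs 0

buggy=8 correct=0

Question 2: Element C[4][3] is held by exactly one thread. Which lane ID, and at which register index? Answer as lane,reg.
r=4->g=4,rb=0  c=3->t=1,b0=1
L=4*4+1=17  i=0*2+1=1

17,1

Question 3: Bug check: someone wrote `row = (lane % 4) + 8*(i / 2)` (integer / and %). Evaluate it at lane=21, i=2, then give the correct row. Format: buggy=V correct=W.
`(lane % 4) + 8*(i / 2)`[21,2]⇒9
L=21⇒gr=21>>2=5, th=21&3=1
[2]⇒row 5+8=13  col 1·2+0=2
row: 9 vs 13

buggy=9 correct=13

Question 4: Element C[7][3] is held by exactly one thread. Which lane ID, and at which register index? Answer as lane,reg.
r=7->g=7,rb=0  c=3->t=1,b0=1
L=7*4+1=29  i=0*2+1=1

29,1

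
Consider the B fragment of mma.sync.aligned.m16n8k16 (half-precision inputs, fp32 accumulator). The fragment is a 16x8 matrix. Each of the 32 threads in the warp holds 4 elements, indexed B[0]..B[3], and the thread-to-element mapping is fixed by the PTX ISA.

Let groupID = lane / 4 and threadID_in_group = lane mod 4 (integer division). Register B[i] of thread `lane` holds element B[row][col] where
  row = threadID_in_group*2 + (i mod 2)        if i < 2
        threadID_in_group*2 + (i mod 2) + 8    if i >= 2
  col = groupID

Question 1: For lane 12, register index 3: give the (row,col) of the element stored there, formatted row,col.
9,3

L=12=>grp=12>>2=3, tig=12&3=0
[3]=>row 0·2+1+8=9  col grp=3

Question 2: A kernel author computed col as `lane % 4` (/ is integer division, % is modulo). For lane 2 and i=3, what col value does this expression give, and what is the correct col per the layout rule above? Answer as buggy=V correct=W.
`lane % 4`[2,3]->2
2: g=0,t=2
[3] (2*2+1+8,0) = (13,0)
col: 2 vs 0

buggy=2 correct=0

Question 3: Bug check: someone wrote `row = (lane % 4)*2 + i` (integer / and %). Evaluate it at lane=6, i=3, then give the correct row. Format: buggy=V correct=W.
buggy=7 correct=13

`(lane % 4)*2 + i`[6,3]→7
L=6→G=6>>2=1, T=6&3=2
[3]→row 2·2+1+8=13  col G=1
row: 7 vs 13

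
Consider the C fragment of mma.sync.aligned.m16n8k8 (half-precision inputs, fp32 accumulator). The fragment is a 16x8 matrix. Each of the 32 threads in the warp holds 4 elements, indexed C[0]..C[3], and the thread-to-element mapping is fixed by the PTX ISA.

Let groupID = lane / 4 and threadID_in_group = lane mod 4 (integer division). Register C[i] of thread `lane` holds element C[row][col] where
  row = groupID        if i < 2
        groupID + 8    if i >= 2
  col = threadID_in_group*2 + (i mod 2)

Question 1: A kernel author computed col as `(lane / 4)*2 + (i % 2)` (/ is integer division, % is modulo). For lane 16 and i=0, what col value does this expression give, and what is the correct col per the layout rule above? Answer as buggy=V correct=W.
`(lane / 4)*2 + (i % 2)`[16,0]→8
L=16→G=16>>2=4, T=16&3=0
[0]→row 4+0=4  col 0·2+0=0
col: 8 vs 0

buggy=8 correct=0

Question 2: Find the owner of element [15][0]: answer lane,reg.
r=15⇒gr=7,Rb=1  c=0⇒th=0,odd=0
L=7*4+0=28  i=1*2+0=2

28,2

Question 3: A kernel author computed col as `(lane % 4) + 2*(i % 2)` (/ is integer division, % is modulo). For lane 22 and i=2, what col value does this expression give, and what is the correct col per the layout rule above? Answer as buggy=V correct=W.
buggy=2 correct=4

`(lane % 4) + 2*(i % 2)`[22,2]=>2
L=22=>grp=22>>2=5, tig=22&3=2
[2]=>row 5+8=13  col 2·2+0=4
col: 2 vs 4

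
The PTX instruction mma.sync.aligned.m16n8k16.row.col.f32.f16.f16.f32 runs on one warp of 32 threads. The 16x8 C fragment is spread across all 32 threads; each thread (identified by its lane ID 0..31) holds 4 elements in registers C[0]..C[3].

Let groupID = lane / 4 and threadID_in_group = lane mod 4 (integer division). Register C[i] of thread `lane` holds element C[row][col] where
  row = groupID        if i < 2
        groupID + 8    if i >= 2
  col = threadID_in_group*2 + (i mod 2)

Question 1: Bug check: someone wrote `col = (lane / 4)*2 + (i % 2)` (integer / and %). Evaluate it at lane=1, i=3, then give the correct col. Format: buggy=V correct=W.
buggy=1 correct=3

`(lane / 4)*2 + (i % 2)`[1,3]->1
lane 1: g=0 (1/4), t=1 (1%4)
i=3: r=0+8=8, c=1*2+1=3
col: 1 vs 3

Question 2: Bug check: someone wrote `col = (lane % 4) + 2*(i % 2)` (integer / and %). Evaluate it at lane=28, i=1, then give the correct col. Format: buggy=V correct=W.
buggy=2 correct=1

`(lane % 4) + 2*(i % 2)`[28,1]→2
L=28→G=28>>2=7, T=28&3=0
[1]→row 7+0=7  col 0·2+1=1
col: 2 vs 1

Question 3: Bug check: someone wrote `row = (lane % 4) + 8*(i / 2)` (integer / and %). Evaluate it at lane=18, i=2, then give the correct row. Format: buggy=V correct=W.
buggy=10 correct=12

`(lane % 4) + 8*(i / 2)`[18,2]⇒10
lane 18⇒18/4=4, 18 mod 4=2
i=2  r:4+8⇒12  c:2·2+0⇒4
row: 10 vs 12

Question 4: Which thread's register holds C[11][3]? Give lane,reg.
r: 11->gid=3,r8=1  c: 3->tid=1,i&1=1
L=3*4+1=13  i=1*2+1=3

13,3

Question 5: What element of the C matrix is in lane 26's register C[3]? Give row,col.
14,5

26: gr=6,th=2
[3] (6+8,2*2+1) = (14,5)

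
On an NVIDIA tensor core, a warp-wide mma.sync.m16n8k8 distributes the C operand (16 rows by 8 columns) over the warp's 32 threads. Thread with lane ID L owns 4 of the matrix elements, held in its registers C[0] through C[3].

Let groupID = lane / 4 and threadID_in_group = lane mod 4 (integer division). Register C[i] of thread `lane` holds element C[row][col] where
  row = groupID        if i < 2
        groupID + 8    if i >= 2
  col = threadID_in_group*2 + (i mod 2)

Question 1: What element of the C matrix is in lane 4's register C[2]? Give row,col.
4: gid=1,tid=0
[2] (1+8,0*2+0) = (9,0)

9,0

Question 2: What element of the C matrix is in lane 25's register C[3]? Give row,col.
14,3

25: G=6,T=1
[3] (6+8,1*2+1) = (14,3)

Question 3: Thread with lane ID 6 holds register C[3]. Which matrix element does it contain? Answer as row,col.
9,5

L=6=>grp=6>>2=1, tig=6&3=2
[3]=>row 1+8=9  col 2·2+1=5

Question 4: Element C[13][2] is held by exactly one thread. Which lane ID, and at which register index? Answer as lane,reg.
21,2

r:13=>grp=5,rB=1  c:2=>tig=1,lo=0
L=5*4+1=21  i=1*2+0=2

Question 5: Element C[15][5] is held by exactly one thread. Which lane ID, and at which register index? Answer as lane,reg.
30,3

r=15→G=7,rhi=1  c=5→T=2,p=1
L=7*4+2=30  i=1*2+1=3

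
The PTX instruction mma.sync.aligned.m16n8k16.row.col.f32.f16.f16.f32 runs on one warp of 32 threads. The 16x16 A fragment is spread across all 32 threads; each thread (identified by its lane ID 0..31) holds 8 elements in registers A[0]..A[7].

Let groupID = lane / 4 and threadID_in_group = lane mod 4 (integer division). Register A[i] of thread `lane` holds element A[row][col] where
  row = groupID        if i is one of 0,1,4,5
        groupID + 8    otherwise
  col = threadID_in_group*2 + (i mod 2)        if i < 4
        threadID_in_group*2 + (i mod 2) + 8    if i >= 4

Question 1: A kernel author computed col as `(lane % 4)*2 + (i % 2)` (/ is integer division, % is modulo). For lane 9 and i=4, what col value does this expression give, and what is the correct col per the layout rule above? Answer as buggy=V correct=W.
buggy=2 correct=10

`(lane % 4)*2 + (i % 2)`[9,4]⇒2
lane 9: gr=2 (9/4), th=1 (9%4)
i=4: r=2+0=2, c=1*2+0+8=10
col: 2 vs 10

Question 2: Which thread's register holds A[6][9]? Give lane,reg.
24,5

r:6=>grp=6,rB=0  c:9=>cB=1,tig=0,lo=1
L=6*4+0=24  i=1*4+0*2+1=5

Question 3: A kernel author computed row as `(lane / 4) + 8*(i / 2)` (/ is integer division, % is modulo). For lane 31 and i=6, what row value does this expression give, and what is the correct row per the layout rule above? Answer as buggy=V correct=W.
buggy=31 correct=15

`(lane / 4) + 8*(i / 2)`[31,6]⇒31
lane 31: gr=7 (31/4), th=3 (31%4)
i=6: r=7+8=15, c=3*2+0+8=14
row: 31 vs 15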